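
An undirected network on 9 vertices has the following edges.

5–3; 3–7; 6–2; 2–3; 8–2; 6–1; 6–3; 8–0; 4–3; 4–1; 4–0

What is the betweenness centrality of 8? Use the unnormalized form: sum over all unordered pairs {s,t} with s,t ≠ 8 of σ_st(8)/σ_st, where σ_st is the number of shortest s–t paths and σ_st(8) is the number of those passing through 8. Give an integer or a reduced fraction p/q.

4/3

Pairs whose geodesics pass through 8 — 6–0: 1/3; 0–2: 1.
All other pairs contribute 0.
Summing the contributions gives betweenness(8) = 4/3.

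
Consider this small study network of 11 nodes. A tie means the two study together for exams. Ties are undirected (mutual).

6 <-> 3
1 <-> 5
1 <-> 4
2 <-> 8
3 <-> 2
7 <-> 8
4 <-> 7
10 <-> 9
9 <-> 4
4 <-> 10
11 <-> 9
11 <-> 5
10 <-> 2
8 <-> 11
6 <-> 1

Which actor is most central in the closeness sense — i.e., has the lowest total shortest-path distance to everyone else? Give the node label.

4

Farness (sum of distances to all others) for each node — 1:19, 2:19, 3:23, 4:17, 5:22, 6:23, 7:21, 8:19, 9:19, 10:19, 11:19.
The smallest farness is 17, for 4, so 4 has the highest closeness.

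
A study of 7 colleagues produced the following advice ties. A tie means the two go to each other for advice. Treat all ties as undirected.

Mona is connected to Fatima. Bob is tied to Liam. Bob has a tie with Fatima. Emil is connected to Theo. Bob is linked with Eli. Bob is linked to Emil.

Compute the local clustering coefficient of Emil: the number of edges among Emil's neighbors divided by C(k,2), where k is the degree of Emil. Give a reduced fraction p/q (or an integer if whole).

Emil's neighbors: Bob and Theo (k = 2).
Possible neighbor pairs: C(2,2) = 1. Edges among them: none → e = 0.
Clustering(Emil) = 0/1.

0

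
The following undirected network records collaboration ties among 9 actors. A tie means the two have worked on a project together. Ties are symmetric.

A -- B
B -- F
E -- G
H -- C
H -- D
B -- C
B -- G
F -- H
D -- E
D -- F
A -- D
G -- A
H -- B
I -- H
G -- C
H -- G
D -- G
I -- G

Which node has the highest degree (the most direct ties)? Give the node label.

G

Degrees — A:3, B:5, C:3, D:5, E:2, F:3, G:7, H:6, I:2.
The maximum is 7, attained only by G.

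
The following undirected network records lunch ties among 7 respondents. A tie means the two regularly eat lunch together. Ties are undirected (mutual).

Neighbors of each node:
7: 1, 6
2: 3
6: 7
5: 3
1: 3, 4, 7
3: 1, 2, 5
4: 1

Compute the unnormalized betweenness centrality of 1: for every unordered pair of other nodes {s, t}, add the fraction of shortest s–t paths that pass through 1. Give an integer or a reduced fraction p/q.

11

Pairs whose geodesics pass through 1 — 7–2: 1; 7–5: 1; 7–3: 1; 7–4: 1; 6–2: 1; 6–5: 1; 6–3: 1; 6–4: 1; 2–4: 1; 5–4: 1; 3–4: 1.
All other pairs contribute 0.
Summing the contributions gives betweenness(1) = 11.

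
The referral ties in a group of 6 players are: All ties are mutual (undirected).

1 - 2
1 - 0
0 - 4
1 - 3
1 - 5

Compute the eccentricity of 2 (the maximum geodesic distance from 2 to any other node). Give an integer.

Distances from 2: 0:2, 1:1, 3:2, 4:3, 5:2.
The largest is 3 (to 4), so the eccentricity of 2 is 3.

3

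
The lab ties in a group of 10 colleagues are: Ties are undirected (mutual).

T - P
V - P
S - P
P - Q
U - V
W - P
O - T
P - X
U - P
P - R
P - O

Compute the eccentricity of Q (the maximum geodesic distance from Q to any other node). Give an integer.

2

Distances from Q: O:2, P:1, R:2, S:2, T:2, U:2, V:2, W:2, X:2.
The largest is 2 (to O, U, W, T, X, R, V, and S), so the eccentricity of Q is 2.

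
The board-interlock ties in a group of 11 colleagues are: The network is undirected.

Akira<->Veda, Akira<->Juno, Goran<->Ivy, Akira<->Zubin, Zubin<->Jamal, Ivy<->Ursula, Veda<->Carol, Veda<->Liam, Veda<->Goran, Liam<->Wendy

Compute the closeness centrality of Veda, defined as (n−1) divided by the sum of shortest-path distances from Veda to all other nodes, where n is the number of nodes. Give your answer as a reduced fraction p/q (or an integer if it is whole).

Distances from Veda: Akira:1, Carol:1, Goran:1, Ivy:2, Jamal:3, Juno:2, Liam:1, Ursula:3, Wendy:2, Zubin:2. Sum = 18.
n = 11, so closeness = 10/18 = 5/9.

5/9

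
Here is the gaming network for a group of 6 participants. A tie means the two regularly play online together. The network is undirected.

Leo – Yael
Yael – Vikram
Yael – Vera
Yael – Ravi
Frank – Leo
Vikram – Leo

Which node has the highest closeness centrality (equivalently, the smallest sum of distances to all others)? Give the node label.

Farness (sum of distances to all others) for each node — Frank:11, Leo:7, Ravi:10, Vera:10, Vikram:8, Yael:6.
The smallest farness is 6, for Yael, so Yael has the highest closeness.

Yael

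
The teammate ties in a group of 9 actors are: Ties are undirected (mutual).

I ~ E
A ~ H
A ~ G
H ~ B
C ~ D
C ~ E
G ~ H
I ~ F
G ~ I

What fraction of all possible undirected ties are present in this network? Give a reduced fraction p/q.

There are 9 edges and 9 nodes, so the maximum possible is C(9,2) = 36.
Density = 9/36 = 1/4.

1/4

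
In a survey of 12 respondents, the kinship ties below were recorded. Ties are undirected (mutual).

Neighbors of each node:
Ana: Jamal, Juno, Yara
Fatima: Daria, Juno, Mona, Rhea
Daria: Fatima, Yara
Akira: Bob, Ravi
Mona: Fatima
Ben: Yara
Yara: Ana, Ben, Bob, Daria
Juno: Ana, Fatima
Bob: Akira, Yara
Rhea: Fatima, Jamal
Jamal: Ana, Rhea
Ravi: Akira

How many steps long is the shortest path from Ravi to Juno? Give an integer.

One shortest route is Ravi – Akira – Bob – Yara – Ana – Juno, which uses 5 edges, and at distance 4 from Ravi we only reach {Ana, Ben, Daria}, which does not include Juno. So d(Ravi,Juno) = 5.

5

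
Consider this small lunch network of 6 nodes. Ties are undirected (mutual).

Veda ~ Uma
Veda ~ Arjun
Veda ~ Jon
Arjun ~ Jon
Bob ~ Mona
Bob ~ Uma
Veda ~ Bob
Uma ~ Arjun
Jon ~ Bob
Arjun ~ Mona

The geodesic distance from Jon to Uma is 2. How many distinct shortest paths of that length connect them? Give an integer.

3

The shortest distance is 2. The length-2 paths are: Jon–Veda–Uma; Jon–Bob–Uma; Jon–Arjun–Uma.
That gives 3 distinct shortest paths.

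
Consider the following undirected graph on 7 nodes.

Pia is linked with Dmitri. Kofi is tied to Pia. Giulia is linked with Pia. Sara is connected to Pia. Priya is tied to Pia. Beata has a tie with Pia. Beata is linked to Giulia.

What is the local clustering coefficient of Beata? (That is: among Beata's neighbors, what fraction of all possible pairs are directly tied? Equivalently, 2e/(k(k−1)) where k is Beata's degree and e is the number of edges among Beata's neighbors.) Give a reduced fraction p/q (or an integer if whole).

1

Beata's neighbors: Giulia and Pia (k = 2).
Possible neighbor pairs: C(2,2) = 1. Edges among them: Giulia–Pia → e = 1.
Clustering(Beata) = 1/1.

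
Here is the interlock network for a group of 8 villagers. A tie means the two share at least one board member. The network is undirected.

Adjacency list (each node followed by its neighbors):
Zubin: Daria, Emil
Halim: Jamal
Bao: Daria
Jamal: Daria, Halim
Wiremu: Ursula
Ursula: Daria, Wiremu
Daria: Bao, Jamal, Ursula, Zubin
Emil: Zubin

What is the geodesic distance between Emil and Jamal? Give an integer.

One shortest route is Emil – Zubin – Daria – Jamal, which uses 3 edges, and at distance 2 from Emil we only reach {Daria}, which does not include Jamal. So d(Emil,Jamal) = 3.

3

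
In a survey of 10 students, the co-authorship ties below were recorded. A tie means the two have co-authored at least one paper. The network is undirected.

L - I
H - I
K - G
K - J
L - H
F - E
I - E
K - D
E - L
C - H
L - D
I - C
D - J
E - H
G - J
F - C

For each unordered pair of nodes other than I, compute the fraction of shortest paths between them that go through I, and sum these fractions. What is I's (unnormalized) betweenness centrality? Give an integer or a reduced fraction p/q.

Pairs whose geodesics pass through I — C–L: 1/2; C–E: 1/3; C–D: 1/2; C–K: 1/2; C–J: 1/2; C–G: 2/4.
All other pairs contribute 0.
Summing the contributions gives betweenness(I) = 17/6.

17/6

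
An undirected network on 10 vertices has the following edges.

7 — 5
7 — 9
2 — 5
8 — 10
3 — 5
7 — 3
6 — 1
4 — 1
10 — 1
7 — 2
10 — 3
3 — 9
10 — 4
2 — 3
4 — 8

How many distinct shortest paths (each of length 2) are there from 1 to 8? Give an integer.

2

The shortest distance is 2. The length-2 paths are: 1–4–8; 1–10–8.
That gives 2 distinct shortest paths.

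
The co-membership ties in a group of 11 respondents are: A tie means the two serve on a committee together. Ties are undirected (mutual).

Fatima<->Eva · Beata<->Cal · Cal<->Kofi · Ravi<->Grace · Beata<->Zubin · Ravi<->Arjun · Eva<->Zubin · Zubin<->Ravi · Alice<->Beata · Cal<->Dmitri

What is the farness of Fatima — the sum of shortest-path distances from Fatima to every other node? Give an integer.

Distances from Fatima: Alice:4, Arjun:4, Beata:3, Cal:4, Dmitri:5, Eva:1, Grace:4, Kofi:5, Ravi:3, Zubin:2.
Sum = 4 + 4 + 3 + 4 + 5 + 1 + 4 + 5 + 3 + 2 = 35.

35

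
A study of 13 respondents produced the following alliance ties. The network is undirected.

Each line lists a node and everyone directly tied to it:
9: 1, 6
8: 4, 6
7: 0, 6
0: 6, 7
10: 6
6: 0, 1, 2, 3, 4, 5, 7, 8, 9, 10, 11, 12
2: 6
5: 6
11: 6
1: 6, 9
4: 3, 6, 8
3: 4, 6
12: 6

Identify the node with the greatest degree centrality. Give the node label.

6

Degrees — 0:2, 1:2, 2:1, 3:2, 4:3, 5:1, 6:12, 7:2, 8:2, 9:2, 10:1, 11:1, 12:1.
The maximum is 12, attained only by 6.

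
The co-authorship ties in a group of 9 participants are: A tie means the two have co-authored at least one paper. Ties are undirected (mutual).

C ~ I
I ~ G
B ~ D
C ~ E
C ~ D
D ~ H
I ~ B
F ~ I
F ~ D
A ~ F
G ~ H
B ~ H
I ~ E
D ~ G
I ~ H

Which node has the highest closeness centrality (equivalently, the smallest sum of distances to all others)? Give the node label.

Farness (sum of distances to all others) for each node — A:20, B:14, C:14, D:11, E:15, F:13, G:14, H:13, I:10.
The smallest farness is 10, for I, so I has the highest closeness.

I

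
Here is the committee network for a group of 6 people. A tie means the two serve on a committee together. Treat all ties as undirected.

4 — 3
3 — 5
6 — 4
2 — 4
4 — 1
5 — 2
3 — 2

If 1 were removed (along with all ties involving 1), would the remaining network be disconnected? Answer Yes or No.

Even without 1, every remaining node can still reach every other (the residual graph is connected), so 1 is not a cut vertex.

No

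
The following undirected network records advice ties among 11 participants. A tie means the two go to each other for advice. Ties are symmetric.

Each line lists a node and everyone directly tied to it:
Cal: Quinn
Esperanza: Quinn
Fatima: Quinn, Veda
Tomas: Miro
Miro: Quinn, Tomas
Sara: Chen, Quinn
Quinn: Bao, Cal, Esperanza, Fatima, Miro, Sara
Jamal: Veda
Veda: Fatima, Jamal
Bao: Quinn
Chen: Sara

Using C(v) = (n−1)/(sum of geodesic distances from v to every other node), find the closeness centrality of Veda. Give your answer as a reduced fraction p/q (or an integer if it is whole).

Distances from Veda: Bao:3, Cal:3, Chen:4, Esperanza:3, Fatima:1, Jamal:1, Miro:3, Quinn:2, Sara:3, Tomas:4. Sum = 27.
n = 11, so closeness = 10/27.

10/27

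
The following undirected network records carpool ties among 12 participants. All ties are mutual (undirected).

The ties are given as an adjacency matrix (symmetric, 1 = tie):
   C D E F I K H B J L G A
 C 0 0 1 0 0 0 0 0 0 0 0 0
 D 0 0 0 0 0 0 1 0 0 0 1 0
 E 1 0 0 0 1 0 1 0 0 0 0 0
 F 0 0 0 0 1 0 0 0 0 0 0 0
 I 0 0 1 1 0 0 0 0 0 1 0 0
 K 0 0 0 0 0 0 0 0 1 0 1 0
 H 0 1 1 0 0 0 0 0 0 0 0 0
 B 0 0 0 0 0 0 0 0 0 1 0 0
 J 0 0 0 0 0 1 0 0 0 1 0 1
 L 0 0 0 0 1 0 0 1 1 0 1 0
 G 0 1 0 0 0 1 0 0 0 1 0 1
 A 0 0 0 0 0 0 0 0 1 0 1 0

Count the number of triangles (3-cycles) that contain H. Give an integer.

H's neighbors are D and E, but none of them are tied to each other, so no triangle contains H.

0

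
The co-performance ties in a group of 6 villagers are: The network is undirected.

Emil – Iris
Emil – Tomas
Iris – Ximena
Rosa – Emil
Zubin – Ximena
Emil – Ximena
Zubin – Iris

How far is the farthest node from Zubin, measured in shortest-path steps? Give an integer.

Distances from Zubin: Emil:2, Iris:1, Rosa:3, Tomas:3, Ximena:1.
The largest is 3 (to Rosa and Tomas), so the eccentricity of Zubin is 3.

3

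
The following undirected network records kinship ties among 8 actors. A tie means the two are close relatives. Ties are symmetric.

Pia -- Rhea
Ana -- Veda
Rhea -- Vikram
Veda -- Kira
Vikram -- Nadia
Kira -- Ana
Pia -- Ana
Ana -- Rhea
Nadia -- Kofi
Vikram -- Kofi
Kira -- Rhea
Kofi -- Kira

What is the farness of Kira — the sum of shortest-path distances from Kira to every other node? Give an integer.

10

Distances from Kira: Ana:1, Kofi:1, Nadia:2, Pia:2, Rhea:1, Veda:1, Vikram:2.
Sum = 1 + 1 + 2 + 2 + 1 + 1 + 2 = 10.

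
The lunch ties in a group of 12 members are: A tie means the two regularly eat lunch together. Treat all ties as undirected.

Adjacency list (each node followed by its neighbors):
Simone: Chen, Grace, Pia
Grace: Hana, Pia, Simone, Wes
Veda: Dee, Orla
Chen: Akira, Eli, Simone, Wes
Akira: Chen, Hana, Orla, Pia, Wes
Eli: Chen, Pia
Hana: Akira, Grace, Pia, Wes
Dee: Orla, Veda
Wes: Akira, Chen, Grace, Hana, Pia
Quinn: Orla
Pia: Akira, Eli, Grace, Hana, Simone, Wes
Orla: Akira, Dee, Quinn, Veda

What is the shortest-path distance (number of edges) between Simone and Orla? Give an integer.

3

One shortest route is Simone – Chen – Akira – Orla, which uses 3 edges, and at distance 2 from Simone we only reach {Akira, Eli, Hana, Wes}, which does not include Orla. So d(Simone,Orla) = 3.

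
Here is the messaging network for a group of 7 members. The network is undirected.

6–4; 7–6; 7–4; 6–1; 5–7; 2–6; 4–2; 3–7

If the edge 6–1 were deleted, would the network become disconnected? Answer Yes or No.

Yes

Without the 6–1 edge there is no alternate route between 6 and 1, so the network disconnects. It is a bridge.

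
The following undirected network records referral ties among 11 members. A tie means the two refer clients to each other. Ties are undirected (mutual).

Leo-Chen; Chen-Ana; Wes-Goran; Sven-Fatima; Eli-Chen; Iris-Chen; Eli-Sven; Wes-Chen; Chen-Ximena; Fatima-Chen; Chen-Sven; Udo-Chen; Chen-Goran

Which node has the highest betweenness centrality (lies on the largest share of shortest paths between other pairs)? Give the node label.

Unnormalized betweenness of each node: Ana:0, Chen:83/2, Eli:0, Fatima:0, Goran:0, Iris:0, Leo:0, Sven:1/2, Udo:0, Wes:0, Ximena:0.
Chen has the largest value, 83/2, making it the main broker — the node through which the most shortest paths run.

Chen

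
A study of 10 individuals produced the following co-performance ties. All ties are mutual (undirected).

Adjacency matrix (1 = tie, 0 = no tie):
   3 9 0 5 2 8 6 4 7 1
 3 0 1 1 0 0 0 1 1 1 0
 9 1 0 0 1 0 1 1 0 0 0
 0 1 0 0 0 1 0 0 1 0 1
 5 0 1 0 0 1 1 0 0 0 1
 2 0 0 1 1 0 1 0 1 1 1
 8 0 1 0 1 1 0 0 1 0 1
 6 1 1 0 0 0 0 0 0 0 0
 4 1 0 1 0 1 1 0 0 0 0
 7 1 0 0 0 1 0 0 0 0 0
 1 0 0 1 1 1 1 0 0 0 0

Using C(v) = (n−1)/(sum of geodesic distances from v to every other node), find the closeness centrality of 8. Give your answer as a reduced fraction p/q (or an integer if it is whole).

9/13

Distances from 8: 0:2, 1:1, 2:1, 3:2, 4:1, 5:1, 6:2, 7:2, 9:1. Sum = 13.
n = 10, so closeness = 9/13.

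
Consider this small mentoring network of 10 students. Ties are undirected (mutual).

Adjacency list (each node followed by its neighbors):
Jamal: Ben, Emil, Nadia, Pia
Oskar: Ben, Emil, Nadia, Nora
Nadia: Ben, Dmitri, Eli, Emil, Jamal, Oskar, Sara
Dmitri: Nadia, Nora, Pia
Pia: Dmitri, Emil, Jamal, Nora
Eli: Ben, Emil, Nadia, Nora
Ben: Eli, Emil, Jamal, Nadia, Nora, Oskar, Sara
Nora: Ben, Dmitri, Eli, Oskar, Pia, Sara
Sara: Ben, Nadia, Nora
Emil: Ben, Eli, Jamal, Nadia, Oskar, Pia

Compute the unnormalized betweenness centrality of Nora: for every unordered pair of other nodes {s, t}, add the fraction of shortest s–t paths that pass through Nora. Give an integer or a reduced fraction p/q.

21/4

Pairs whose geodesics pass through Nora — Sara–Pia: 1; Sara–Oskar: 1/3; Sara–Eli: 1/3; Sara–Dmitri: 1/2; Pia–Oskar: 1/2; Pia–Eli: 1/2; Pia–Ben: 1/3; Oskar–Eli: 1/4; Oskar–Dmitri: 1/2; Eli–Dmitri: 1/2; Ben–Dmitri: 1/2.
All other pairs contribute 0.
Summing the contributions gives betweenness(Nora) = 21/4.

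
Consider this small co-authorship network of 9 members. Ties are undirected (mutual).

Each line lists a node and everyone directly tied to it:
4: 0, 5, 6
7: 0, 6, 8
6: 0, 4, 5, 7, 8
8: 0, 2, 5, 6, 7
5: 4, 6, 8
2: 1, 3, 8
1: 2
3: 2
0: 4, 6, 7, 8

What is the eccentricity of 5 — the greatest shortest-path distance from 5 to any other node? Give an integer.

Distances from 5: 0:2, 1:3, 2:2, 3:3, 4:1, 6:1, 7:2, 8:1.
The largest is 3 (to 3 and 1), so the eccentricity of 5 is 3.

3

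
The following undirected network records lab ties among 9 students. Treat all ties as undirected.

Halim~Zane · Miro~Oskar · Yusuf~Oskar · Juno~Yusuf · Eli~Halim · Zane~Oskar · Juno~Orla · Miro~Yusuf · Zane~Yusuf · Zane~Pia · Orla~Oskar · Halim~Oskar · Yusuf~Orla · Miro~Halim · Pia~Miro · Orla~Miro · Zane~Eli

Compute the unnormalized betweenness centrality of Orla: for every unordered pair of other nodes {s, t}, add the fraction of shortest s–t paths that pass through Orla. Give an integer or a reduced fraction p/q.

26/15

Pairs whose geodesics pass through Orla — Halim–Juno: 2/5; Oskar–Juno: 1/2; Pia–Juno: 1/3; Juno–Miro: 1/2.
All other pairs contribute 0.
Summing the contributions gives betweenness(Orla) = 26/15.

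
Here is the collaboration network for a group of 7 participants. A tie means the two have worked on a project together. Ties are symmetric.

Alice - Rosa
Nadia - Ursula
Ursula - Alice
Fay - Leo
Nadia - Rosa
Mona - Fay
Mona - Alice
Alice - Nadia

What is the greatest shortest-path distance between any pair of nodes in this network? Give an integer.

4

Eccentricity of each node (its greatest distance to any other): Alice:3, Fay:3, Leo:4, Mona:2, Nadia:4, Rosa:4, Ursula:4.
The maximum eccentricity is 4, realized for instance by the pair Nadia–Leo via Nadia – Alice – Mona – Fay – Leo. So the diameter is 4.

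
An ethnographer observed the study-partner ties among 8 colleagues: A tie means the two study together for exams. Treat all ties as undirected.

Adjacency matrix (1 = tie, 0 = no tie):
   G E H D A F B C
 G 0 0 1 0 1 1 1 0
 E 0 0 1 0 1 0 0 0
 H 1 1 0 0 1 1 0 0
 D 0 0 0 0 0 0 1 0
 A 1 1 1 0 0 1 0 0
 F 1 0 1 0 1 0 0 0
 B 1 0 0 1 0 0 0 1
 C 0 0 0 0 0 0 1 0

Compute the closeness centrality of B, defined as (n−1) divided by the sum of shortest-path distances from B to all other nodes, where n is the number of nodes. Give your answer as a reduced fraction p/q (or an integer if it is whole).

Distances from B: A:2, C:1, D:1, E:3, F:2, G:1, H:2. Sum = 12.
n = 8, so closeness = 7/12.

7/12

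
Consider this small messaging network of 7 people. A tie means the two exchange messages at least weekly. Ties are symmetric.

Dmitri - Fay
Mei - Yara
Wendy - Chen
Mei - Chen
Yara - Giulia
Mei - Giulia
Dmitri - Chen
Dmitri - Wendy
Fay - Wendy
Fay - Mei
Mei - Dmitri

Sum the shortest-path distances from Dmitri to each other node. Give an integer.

8

Distances from Dmitri: Chen:1, Fay:1, Giulia:2, Mei:1, Wendy:1, Yara:2.
Sum = 1 + 1 + 2 + 1 + 1 + 2 = 8.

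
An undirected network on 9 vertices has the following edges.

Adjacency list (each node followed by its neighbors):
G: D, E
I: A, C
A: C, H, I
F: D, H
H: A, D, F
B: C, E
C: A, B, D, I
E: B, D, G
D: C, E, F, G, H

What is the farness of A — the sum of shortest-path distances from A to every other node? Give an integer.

15

Distances from A: B:2, C:1, D:2, E:3, F:2, G:3, H:1, I:1.
Sum = 2 + 1 + 2 + 3 + 2 + 3 + 1 + 1 = 15.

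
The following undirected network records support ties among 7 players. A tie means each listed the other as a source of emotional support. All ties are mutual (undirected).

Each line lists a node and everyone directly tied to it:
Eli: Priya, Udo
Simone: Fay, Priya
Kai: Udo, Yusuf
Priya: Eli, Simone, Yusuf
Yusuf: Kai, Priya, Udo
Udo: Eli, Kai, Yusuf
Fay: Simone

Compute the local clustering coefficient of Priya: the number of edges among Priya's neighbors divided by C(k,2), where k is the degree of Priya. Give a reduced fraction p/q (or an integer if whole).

Priya's neighbors: Eli, Simone, and Yusuf (k = 3).
Possible neighbor pairs: C(3,2) = 3. Edges among them: none → e = 0.
Clustering(Priya) = 0/3 = 0.

0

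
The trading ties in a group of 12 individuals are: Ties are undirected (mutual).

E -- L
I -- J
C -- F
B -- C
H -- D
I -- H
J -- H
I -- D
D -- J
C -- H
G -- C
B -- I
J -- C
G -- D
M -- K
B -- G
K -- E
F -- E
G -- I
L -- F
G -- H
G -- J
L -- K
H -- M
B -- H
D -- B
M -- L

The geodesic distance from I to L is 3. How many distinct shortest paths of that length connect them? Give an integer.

1

The shortest distance is 3, and the only length-3 path is I–H–M–L. So there is exactly 1 shortest path.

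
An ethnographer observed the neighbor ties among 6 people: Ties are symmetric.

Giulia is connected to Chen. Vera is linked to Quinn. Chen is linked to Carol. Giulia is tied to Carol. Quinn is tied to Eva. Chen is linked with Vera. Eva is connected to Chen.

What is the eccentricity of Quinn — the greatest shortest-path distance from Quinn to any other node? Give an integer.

Distances from Quinn: Carol:3, Chen:2, Eva:1, Giulia:3, Vera:1.
The largest is 3 (to Giulia and Carol), so the eccentricity of Quinn is 3.

3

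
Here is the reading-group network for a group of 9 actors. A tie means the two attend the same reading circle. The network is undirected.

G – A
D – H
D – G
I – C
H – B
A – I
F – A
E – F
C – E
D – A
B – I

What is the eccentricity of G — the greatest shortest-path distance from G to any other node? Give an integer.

Distances from G: A:1, B:3, C:3, D:1, E:3, F:2, H:2, I:2.
The largest is 3 (to B, E, and C), so the eccentricity of G is 3.

3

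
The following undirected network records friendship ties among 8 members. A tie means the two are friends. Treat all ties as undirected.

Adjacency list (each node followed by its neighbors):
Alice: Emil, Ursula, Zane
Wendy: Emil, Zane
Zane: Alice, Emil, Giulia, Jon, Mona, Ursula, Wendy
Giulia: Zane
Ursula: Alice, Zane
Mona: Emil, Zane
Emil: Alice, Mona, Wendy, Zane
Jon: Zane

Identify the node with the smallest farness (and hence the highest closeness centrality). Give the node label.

Farness (sum of distances to all others) for each node — Alice:11, Emil:10, Giulia:13, Jon:13, Mona:12, Ursula:12, Wendy:12, Zane:7.
The smallest farness is 7, for Zane, so Zane has the highest closeness.

Zane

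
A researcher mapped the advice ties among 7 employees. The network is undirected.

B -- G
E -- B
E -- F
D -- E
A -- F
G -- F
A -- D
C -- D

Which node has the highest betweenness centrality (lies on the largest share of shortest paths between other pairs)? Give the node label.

D

Unnormalized betweenness of each node: A:5/3, B:7/6, C:0, D:35/6, E:11/2, F:4, G:5/6.
D has the largest value, 35/6, making it the main broker — the node through which the most shortest paths run.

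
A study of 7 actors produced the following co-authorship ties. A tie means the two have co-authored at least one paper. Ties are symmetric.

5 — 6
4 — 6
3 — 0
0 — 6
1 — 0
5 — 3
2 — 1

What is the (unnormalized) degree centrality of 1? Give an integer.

2

1 is directly tied to 0 and 2. That is 2 neighbors, so the degree of 1 is 2.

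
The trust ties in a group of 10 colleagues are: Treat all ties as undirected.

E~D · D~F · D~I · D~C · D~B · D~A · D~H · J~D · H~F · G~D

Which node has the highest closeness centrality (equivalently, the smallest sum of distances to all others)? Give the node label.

Farness (sum of distances to all others) for each node — A:17, B:17, C:17, D:9, E:17, F:16, G:17, H:16, I:17, J:17.
The smallest farness is 9, for D, so D has the highest closeness.

D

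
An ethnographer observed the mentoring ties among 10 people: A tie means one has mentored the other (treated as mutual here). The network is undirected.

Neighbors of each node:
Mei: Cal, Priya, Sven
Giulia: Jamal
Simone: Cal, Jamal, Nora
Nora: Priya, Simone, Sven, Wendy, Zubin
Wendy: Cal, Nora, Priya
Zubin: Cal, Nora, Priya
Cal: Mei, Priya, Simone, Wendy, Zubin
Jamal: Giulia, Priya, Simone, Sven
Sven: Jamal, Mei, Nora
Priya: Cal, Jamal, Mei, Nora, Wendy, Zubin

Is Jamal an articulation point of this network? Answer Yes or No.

Removing Jamal leaves {Cal, Mei, Nora, Priya, Simone, Sven, Wendy, and Zubin} with no path to {Giulia}, so the network splits into 2 components. Jamal is a cut vertex.

Yes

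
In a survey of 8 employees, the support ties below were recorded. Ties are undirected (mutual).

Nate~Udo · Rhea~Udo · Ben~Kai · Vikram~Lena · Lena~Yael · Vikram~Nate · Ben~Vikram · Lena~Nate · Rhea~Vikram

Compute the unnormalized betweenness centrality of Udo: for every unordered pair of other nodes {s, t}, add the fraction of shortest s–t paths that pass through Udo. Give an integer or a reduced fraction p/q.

Pairs whose geodesics pass through Udo — Rhea–Nate: 1/2.
All other pairs contribute 0.
Summing the contributions gives betweenness(Udo) = 1/2.

1/2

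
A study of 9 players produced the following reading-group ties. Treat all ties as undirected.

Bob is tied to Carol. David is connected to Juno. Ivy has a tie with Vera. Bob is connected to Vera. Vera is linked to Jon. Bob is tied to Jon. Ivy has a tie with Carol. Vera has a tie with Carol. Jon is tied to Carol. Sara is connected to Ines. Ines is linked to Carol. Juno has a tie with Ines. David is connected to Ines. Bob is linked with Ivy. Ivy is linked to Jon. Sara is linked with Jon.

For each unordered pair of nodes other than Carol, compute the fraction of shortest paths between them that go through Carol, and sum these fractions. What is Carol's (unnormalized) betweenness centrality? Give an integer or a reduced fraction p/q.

Pairs whose geodesics pass through Carol — David–Ivy: 1; David–Vera: 1; David–Jon: 1/2; David–Bob: 1; Ines–Ivy: 1; Ines–Vera: 1; Ines–Jon: 1/2; Ines–Bob: 1; Juno–Ivy: 1; Juno–Vera: 1; Juno–Jon: 1/2; Juno–Bob: 1.
All other pairs contribute 0.
Summing the contributions gives betweenness(Carol) = 21/2.

21/2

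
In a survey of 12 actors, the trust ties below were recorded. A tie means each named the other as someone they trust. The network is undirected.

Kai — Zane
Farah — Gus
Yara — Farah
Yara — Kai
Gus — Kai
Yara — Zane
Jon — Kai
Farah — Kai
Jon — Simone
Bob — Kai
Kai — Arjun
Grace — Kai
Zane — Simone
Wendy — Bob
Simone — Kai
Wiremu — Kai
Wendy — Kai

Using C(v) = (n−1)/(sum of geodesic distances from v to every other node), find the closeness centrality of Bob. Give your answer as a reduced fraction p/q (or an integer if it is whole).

11/20

Distances from Bob: Arjun:2, Farah:2, Grace:2, Gus:2, Jon:2, Kai:1, Simone:2, Wendy:1, Wiremu:2, Yara:2, Zane:2. Sum = 20.
n = 12, so closeness = 11/20.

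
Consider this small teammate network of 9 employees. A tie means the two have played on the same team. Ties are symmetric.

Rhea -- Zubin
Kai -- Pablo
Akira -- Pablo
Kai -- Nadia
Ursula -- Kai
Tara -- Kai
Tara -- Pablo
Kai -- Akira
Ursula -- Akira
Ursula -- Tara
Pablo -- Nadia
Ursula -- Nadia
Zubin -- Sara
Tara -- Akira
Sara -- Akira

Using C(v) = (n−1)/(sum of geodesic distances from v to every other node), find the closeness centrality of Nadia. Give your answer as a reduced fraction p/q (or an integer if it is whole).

8/19

Distances from Nadia: Akira:2, Kai:1, Pablo:1, Rhea:5, Sara:3, Tara:2, Ursula:1, Zubin:4. Sum = 19.
n = 9, so closeness = 8/19.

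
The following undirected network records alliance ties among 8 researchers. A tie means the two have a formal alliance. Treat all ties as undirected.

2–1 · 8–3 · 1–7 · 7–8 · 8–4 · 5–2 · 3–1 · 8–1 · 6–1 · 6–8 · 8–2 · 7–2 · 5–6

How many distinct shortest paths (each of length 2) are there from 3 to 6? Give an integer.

2

The shortest distance is 2. The length-2 paths are: 3–1–6; 3–8–6.
That gives 2 distinct shortest paths.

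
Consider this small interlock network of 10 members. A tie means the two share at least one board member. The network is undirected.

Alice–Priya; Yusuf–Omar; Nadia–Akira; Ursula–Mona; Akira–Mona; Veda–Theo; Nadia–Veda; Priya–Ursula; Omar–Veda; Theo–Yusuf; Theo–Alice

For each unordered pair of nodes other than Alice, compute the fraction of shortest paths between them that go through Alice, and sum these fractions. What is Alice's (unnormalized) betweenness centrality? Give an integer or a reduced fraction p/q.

Pairs whose geodesics pass through Alice — Nadia–Priya: 1/2; Mona–Theo: 1/2; Mona–Yusuf: 1/3; Ursula–Theo: 1; Ursula–Yusuf: 1; Ursula–Omar: 2/3; Ursula–Veda: 1/2; Priya–Theo: 1; Priya–Yusuf: 1; Priya–Omar: 2/2; Priya–Veda: 1.
All other pairs contribute 0.
Summing the contributions gives betweenness(Alice) = 17/2.

17/2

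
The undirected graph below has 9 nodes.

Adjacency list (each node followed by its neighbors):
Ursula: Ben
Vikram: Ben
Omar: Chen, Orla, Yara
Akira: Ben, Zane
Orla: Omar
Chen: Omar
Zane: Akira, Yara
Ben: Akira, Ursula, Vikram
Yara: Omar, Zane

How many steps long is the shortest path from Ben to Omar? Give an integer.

One shortest route is Ben – Akira – Zane – Yara – Omar, which uses 4 edges, and at distance 3 from Ben we only reach {Yara}, which does not include Omar. So d(Ben,Omar) = 4.

4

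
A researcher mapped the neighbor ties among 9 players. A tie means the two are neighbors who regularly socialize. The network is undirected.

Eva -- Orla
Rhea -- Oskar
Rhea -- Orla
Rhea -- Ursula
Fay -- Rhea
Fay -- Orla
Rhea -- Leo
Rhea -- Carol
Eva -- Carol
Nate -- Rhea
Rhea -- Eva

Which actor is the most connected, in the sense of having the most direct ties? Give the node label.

Rhea

Degrees — Carol:2, Eva:3, Fay:2, Leo:1, Nate:1, Orla:3, Oskar:1, Rhea:8, Ursula:1.
The maximum is 8, attained only by Rhea.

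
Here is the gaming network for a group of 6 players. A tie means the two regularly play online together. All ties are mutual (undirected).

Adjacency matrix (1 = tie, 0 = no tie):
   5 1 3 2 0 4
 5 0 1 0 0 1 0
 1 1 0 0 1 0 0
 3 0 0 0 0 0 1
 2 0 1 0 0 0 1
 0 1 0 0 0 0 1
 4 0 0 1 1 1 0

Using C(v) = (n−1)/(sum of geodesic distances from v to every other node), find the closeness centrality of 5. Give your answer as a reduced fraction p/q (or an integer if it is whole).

Distances from 5: 0:1, 1:1, 2:2, 3:3, 4:2. Sum = 9.
n = 6, so closeness = 5/9.

5/9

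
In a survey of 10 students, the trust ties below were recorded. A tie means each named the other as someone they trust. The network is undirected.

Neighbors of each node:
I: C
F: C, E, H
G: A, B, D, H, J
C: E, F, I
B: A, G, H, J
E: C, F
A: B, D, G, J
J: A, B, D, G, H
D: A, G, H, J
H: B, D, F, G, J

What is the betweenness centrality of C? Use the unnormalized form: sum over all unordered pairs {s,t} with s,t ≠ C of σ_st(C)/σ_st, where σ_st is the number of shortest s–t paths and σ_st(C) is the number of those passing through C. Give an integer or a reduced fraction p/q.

Pairs whose geodesics pass through C — I–E: 1; I–F: 1; I–D: 1; I–H: 1; I–A: 4/4; I–G: 1; I–B: 1; I–J: 1.
All other pairs contribute 0.
Summing the contributions gives betweenness(C) = 8.

8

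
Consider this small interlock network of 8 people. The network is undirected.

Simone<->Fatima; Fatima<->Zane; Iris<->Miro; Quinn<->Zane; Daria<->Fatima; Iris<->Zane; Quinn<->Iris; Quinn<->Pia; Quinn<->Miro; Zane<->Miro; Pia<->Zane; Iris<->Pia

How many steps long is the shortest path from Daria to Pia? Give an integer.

One shortest route is Daria – Fatima – Zane – Pia, which uses 3 edges, and at distance 2 from Daria we only reach {Simone, Zane}, which does not include Pia. So d(Daria,Pia) = 3.

3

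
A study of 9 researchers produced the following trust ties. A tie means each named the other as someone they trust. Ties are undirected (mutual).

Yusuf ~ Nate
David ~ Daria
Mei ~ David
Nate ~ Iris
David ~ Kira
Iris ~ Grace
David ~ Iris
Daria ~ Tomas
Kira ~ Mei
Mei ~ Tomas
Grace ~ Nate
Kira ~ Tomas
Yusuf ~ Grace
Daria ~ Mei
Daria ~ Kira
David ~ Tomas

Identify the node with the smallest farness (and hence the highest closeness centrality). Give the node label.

Farness (sum of distances to all others) for each node — Daria:16, David:12, Grace:17, Iris:13, Kira:16, Mei:16, Nate:17, Tomas:16, Yusuf:23.
The smallest farness is 12, for David, so David has the highest closeness.

David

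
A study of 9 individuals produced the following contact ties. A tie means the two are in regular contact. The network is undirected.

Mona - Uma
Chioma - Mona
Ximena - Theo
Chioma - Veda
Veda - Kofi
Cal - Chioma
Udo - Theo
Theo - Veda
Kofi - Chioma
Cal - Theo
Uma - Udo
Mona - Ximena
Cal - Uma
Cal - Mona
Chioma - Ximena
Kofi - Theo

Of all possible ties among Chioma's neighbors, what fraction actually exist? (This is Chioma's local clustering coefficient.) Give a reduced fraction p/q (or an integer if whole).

3/10

Chioma's neighbors: Cal, Kofi, Mona, Veda, and Ximena (k = 5).
Possible neighbor pairs: C(5,2) = 10. Edges among them: Cal–Mona, Kofi–Veda, Mona–Ximena → e = 3.
Clustering(Chioma) = 3/10.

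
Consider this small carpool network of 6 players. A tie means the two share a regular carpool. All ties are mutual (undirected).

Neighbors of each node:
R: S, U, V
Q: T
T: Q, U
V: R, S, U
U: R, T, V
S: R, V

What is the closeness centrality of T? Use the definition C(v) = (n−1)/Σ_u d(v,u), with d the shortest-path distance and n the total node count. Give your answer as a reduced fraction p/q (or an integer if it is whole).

Distances from T: Q:1, R:2, S:3, U:1, V:2. Sum = 9.
n = 6, so closeness = 5/9.

5/9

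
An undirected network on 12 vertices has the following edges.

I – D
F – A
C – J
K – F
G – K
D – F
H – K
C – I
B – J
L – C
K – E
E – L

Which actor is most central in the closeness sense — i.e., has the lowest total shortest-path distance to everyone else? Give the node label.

K

Farness (sum of distances to all others) for each node — A:36, B:45, C:27, D:27, E:26, F:26, G:35, H:35, I:28, J:35, K:25, L:27.
The smallest farness is 25, for K, so K has the highest closeness.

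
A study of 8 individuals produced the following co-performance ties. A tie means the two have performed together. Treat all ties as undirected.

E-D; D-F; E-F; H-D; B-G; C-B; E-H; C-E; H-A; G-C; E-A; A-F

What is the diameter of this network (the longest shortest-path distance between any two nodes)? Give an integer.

3

Eccentricity of each node (its greatest distance to any other): A:3, B:3, C:2, D:3, E:2, F:3, G:3, H:3.
The maximum eccentricity is 3, realized for instance by the pair G–F via G – C – E – F. So the diameter is 3.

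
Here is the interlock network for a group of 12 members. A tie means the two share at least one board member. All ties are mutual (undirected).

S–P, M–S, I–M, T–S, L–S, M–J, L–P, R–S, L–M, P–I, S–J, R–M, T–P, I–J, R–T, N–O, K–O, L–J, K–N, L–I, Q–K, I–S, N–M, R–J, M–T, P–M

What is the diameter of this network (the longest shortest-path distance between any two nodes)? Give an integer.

Eccentricity of each node (its greatest distance to any other): I:4, J:4, K:3, L:4, M:3, N:2, O:3, P:4, Q:4, R:4, S:4, T:4.
The maximum eccentricity is 4, realized for instance by the pair Q–P via Q – K – N – M – P. So the diameter is 4.

4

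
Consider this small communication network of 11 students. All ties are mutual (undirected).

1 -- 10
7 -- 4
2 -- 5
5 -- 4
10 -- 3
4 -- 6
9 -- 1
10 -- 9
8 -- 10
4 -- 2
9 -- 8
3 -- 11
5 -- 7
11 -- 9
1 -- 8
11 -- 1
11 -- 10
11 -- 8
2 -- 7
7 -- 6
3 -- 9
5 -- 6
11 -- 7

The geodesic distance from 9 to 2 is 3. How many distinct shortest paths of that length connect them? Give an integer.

1

The shortest distance is 3, and the only length-3 path is 9–11–7–2. So there is exactly 1 shortest path.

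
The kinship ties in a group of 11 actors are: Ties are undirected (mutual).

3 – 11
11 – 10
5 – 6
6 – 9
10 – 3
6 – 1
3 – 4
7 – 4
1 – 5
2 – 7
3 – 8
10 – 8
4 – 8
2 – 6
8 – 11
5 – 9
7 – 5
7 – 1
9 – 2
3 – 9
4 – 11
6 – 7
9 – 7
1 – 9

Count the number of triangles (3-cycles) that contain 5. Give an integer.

6

5's neighbors: 1, 6, 7, and 9.
Neighbor pairs that are themselves tied: 5–1–6; 5–1–7; 5–1–9; 5–6–7; 5–6–9; 5–7–9. Each forms one triangle with 5, for 6 in total.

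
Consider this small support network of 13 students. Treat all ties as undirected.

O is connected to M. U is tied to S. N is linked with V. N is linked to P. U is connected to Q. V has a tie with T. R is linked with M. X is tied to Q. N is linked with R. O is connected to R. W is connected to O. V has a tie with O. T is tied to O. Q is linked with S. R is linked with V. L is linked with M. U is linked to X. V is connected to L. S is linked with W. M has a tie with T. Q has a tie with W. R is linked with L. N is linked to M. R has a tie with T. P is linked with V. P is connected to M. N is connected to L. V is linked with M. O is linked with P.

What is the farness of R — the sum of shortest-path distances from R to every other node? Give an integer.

24

Distances from R: L:1, M:1, N:1, O:1, P:2, Q:3, S:3, T:1, U:4, V:1, W:2, X:4.
Sum = 1 + 1 + 1 + 1 + 2 + 3 + 3 + 1 + 4 + 1 + 2 + 4 = 24.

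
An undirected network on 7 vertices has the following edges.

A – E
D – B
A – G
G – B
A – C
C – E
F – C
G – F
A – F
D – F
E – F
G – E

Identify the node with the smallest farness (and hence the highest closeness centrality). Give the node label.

F

Farness (sum of distances to all others) for each node — A:8, B:11, C:10, D:10, E:8, F:7, G:8.
The smallest farness is 7, for F, so F has the highest closeness.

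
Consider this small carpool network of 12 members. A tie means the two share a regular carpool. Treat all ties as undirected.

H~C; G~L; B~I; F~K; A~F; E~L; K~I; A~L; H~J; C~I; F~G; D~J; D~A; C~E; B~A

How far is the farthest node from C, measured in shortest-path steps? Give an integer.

3

Distances from C: A:3, B:2, D:3, E:1, F:3, G:3, H:1, I:1, J:2, K:2, L:2.
The largest is 3 (to F, A, G, and D), so the eccentricity of C is 3.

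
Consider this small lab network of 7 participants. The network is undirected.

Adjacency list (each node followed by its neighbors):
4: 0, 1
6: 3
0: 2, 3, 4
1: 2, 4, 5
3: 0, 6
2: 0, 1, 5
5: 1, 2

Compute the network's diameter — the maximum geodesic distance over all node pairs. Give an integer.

4

Eccentricity of each node (its greatest distance to any other): 0:2, 1:4, 2:3, 3:3, 4:3, 5:4, 6:4.
The maximum eccentricity is 4, realized for instance by the pair 5–6 via 5 – 2 – 0 – 3 – 6. So the diameter is 4.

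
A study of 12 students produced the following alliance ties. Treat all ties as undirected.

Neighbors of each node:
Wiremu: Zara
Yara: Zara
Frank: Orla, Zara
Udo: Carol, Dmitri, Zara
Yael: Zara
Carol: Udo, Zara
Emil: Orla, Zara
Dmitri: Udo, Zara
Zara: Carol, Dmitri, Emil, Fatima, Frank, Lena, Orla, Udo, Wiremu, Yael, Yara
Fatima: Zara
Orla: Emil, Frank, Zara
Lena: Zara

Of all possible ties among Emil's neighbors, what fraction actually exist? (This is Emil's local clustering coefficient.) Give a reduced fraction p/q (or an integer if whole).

Emil's neighbors: Orla and Zara (k = 2).
Possible neighbor pairs: C(2,2) = 1. Edges among them: Orla–Zara → e = 1.
Clustering(Emil) = 1/1.

1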